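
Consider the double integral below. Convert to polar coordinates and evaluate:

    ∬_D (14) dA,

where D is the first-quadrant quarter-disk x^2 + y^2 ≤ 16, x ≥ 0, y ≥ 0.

The region D is 0 ≤ r ≤ 4, 0 ≤ θ ≤ π/2 in polar coordinates, where x = r cos(θ), y = r sin(θ), and dA = r dr dθ.

Under the substitution, the integrand becomes 14, so

    ∬_D (14) dA = ∫_{0}^{π/2} ∫_{0}^{4} (14) · r dr dθ.

Inner integral (in r): ∫_{0}^{4} (14) · r dr = 112.

Outer integral (in θ): ∫_{0}^{π/2} (112) dθ = 56π.

Therefore ∬_D (14) dA = 56π.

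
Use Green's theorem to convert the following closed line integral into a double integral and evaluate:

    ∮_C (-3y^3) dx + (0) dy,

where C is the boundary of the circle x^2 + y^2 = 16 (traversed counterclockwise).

Green's theorem converts the closed line integral into a double integral over the enclosed region D:

    ∮_C P dx + Q dy = ∬_D (∂Q/∂x - ∂P/∂y) dA.

Here P = -3y^3, Q = 0, so

    ∂Q/∂x = 0,    ∂P/∂y = -9y^2,
    ∂Q/∂x - ∂P/∂y = 9y^2.

D is the region x^2 + y^2 ≤ 16. Evaluating the double integral:

In polar coordinates (x = r cos θ, y = r sin θ, dA = r dr dθ) the integrand becomes 9r^2sin(θ)^2, so

    ∬_D (9y^2) dA = ∫_0^{2π} ∫_0^{4} (9r^2sin(θ)^2) · r dr dθ.

Inner (r from 0 to 4): 576sin(θ)^2.
Outer (θ from 0 to 2π): 576π.

Therefore ∮_C P dx + Q dy = 576π.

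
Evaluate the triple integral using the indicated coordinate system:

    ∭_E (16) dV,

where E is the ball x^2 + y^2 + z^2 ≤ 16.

In spherical coordinates, x = ρ sin(φ) cos(θ), y = ρ sin(φ) sin(θ), z = ρ cos(φ), and dV = ρ^2 sin(φ) dρ dφ dθ.

The integrand becomes 16, so

    ∭_E (16) dV = ∫_{0}^{2π} ∫_{0}^{π} ∫_{0}^{4} (16) · ρ^2 sin(φ) dρ dφ dθ.

Inner (ρ): 1024sin(φ)/3.
Middle (φ): 2048/3.
Outer (θ): 4096π/3.

Therefore the triple integral equals 4096π/3.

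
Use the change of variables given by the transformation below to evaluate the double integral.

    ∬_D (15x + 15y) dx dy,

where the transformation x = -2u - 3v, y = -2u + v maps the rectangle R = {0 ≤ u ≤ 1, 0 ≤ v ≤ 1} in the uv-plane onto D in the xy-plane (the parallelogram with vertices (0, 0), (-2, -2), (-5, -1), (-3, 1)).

Compute the Jacobian determinant of (x, y) with respect to (u, v):

    ∂(x,y)/∂(u,v) = | -2  -3 | = (-2)(1) - (-3)(-2) = -8.
                   | -2  1 |

Its absolute value is |J| = 8 (the area scaling factor).

Substituting x = -2u - 3v, y = -2u + v into the integrand,

    15x + 15y → -60u - 30v,

so the integral becomes

    ∬_R (-60u - 30v) · |J| du dv = ∫_0^1 ∫_0^1 (-480u - 240v) dv du.

Inner (v): -480u - 120.
Outer (u): -360.

Therefore ∬_D (15x + 15y) dx dy = -360.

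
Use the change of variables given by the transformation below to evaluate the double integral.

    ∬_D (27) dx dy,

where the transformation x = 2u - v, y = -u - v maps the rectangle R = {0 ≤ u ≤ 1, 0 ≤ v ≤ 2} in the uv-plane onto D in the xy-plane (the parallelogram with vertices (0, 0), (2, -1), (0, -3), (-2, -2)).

Compute the Jacobian determinant of (x, y) with respect to (u, v):

    ∂(x,y)/∂(u,v) = | 2  -1 | = (2)(-1) - (-1)(-1) = -3.
                   | -1  -1 |

Its absolute value is |J| = 3 (the area scaling factor).

Substituting x = 2u - v, y = -u - v into the integrand,

    27 → 27,

so the integral becomes

    ∬_R (27) · |J| du dv = ∫_0^1 ∫_0^2 (81) dv du.

Inner (v): 162.
Outer (u): 162.

Therefore ∬_D (27) dx dy = 162.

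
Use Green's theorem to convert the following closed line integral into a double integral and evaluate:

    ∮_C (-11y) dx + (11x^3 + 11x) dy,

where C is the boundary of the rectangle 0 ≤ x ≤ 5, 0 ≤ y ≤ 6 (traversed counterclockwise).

Green's theorem converts the closed line integral into a double integral over the enclosed region D:

    ∮_C P dx + Q dy = ∬_D (∂Q/∂x - ∂P/∂y) dA.

Here P = -11y, Q = 11x^3 + 11x, so

    ∂Q/∂x = 33x^2 + 11,    ∂P/∂y = -11,
    ∂Q/∂x - ∂P/∂y = 33x^2 + 22.

D is the region 0 ≤ x ≤ 5, 0 ≤ y ≤ 6. Evaluating the double integral:

    ∬_D (33x^2 + 22) dA = ∫_0^{5} ∫_0^{6} (33x^2 + 22) dy dx.

Inner (y from 0 to 6): 198x^2 + 132.
Outer (x from 0 to 5): 8910.

Therefore ∮_C P dx + Q dy = 8910.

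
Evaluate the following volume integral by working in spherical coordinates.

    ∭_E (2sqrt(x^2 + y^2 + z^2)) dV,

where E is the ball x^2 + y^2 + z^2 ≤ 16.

In spherical coordinates, x = ρ sin(φ) cos(θ), y = ρ sin(φ) sin(θ), z = ρ cos(φ), and dV = ρ^2 sin(φ) dρ dφ dθ.

The integrand becomes 2ρ, so

    ∭_E (2sqrt(x^2 + y^2 + z^2)) dV = ∫_{0}^{2π} ∫_{0}^{π} ∫_{0}^{4} (2ρ) · ρ^2 sin(φ) dρ dφ dθ.

Inner (ρ): 128sin(φ).
Middle (φ): 256.
Outer (θ): 512π.

Therefore the triple integral equals 512π.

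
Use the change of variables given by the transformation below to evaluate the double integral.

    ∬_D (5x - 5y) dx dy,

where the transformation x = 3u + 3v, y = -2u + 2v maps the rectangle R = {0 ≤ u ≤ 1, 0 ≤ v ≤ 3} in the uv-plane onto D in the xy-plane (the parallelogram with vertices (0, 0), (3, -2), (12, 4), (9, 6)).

Compute the Jacobian determinant of (x, y) with respect to (u, v):

    ∂(x,y)/∂(u,v) = | 3  3 | = (3)(2) - (3)(-2) = 12.
                   | -2  2 |

Its absolute value is |J| = 12 (the area scaling factor).

Substituting x = 3u + 3v, y = -2u + 2v into the integrand,

    5x - 5y → 25u + 5v,

so the integral becomes

    ∬_R (25u + 5v) · |J| du dv = ∫_0^1 ∫_0^3 (300u + 60v) dv du.

Inner (v): 900u + 270.
Outer (u): 720.

Therefore ∬_D (5x - 5y) dx dy = 720.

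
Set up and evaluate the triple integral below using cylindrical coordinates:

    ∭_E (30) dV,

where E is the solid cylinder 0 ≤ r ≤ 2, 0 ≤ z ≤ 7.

In cylindrical coordinates, x = r cos(θ), y = r sin(θ), z = z, and dV = r dr dθ dz.

The integrand becomes 30, so

    ∭_E (30) dV = ∫_{0}^{2π} ∫_{0}^{2} ∫_{0}^{7} (30) · r dz dr dθ.

Inner (z): 210r.
Middle (r from 0 to 2): 420.
Outer (θ): 840π.

Therefore the triple integral equals 840π.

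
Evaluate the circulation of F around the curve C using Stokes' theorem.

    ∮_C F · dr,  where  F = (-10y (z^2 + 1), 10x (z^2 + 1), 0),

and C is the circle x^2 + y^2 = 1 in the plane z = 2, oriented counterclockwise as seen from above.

Let S be the flat disk x^2 + y^2 ≤ 1 in the plane z = 2, with upward unit normal n̂ = ẑ. By Stokes' theorem,

    ∮_C F · dr = ∬_S (∇ × F) · n̂ dS = ∬_D (curl F)_z dA,

where D is the disk x^2 + y^2 ≤ 1.

Compute the curl of F = (-10y (z^2 + 1), 10x (z^2 + 1), 0):
    (∇ × F)_x = ∂F_z/∂y - ∂F_y/∂z = -20x z,
    (∇ × F)_y = ∂F_x/∂z - ∂F_z/∂x = -20y z,
    (∇ × F)_z = ∂F_y/∂x - ∂F_x/∂y = 20z^2 + 20.

On z = 2, (curl F)_z = 100.

Convert to polar (x = r cos θ, y = r sin θ, dA = r dr dθ); the integrand becomes 100, so

    ∬_D (curl F)_z dA = ∫_0^{2π} ∫_0^{1} (100) · r dr dθ.

Inner (r from 0 to 1): 50.
Outer (θ from 0 to 2π): 100π.

Therefore ∮_C F · dr = 100π.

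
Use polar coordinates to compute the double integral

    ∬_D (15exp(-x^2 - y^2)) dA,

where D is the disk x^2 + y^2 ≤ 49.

The region D is 0 ≤ r ≤ 7, 0 ≤ θ ≤ 2π in polar coordinates, where x = r cos(θ), y = r sin(θ), and dA = r dr dθ.

Under the substitution, the integrand becomes 15exp(-r^2), so

    ∬_D (15exp(-x^2 - y^2)) dA = ∫_{0}^{2π} ∫_{0}^{7} (15exp(-r^2)) · r dr dθ.

Inner integral (in r): ∫_{0}^{7} (15exp(-r^2)) · r dr = 15/2 - 15exp(-49)/2.

Outer integral (in θ): ∫_{0}^{2π} (15/2 - 15exp(-49)/2) dθ = -15π exp(-49) + 15π.

Therefore ∬_D (15exp(-x^2 - y^2)) dA = -15π exp(-49) + 15π.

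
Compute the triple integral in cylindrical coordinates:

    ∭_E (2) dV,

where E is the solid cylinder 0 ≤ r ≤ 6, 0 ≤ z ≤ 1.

In cylindrical coordinates, x = r cos(θ), y = r sin(θ), z = z, and dV = r dr dθ dz.

The integrand becomes 2, so

    ∭_E (2) dV = ∫_{0}^{2π} ∫_{0}^{6} ∫_{0}^{1} (2) · r dz dr dθ.

Inner (z): 2r.
Middle (r from 0 to 6): 36.
Outer (θ): 72π.

Therefore the triple integral equals 72π.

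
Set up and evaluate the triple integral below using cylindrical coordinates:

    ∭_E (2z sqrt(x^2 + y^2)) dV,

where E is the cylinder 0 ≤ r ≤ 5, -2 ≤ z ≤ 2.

In cylindrical coordinates, x = r cos(θ), y = r sin(θ), z = z, and dV = r dr dθ dz.

The integrand becomes 2r z, so

    ∭_E (2z sqrt(x^2 + y^2)) dV = ∫_{0}^{2π} ∫_{0}^{5} ∫_{-2}^{2} (2r z) · r dz dr dθ.

Inner (z): 0.
Middle (r from 0 to 5): 0.
Outer (θ): 0.

Therefore the triple integral equals 0.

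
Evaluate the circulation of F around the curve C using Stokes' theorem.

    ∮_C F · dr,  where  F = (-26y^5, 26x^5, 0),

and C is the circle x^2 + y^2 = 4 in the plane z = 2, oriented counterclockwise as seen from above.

Let S be the flat disk x^2 + y^2 ≤ 4 in the plane z = 2, with upward unit normal n̂ = ẑ. By Stokes' theorem,

    ∮_C F · dr = ∬_S (∇ × F) · n̂ dS = ∬_D (curl F)_z dA,

where D is the disk x^2 + y^2 ≤ 4.

Compute the curl of F = (-26y^5, 26x^5, 0):
    (∇ × F)_x = ∂F_z/∂y - ∂F_y/∂z = 0,
    (∇ × F)_y = ∂F_x/∂z - ∂F_z/∂x = 0,
    (∇ × F)_z = ∂F_y/∂x - ∂F_x/∂y = 130x^4 + 130y^4.

On z = 2, (curl F)_z = 130x^4 + 130y^4.

Convert to polar (x = r cos θ, y = r sin θ, dA = r dr dθ); the integrand becomes 130r^4(sin(θ)^4 + cos(θ)^4), so

    ∬_D (curl F)_z dA = ∫_0^{2π} ∫_0^{2} (130r^4(sin(θ)^4 + cos(θ)^4)) · r dr dθ.

Inner (r from 0 to 2): 4160sin(θ)^4/3 + 4160cos(θ)^4/3.
Outer (θ from 0 to 2π): 2080π.

Therefore ∮_C F · dr = 2080π.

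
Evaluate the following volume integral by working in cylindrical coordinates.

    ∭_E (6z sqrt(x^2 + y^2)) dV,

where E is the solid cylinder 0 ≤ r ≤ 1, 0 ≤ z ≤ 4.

In cylindrical coordinates, x = r cos(θ), y = r sin(θ), z = z, and dV = r dr dθ dz.

The integrand becomes 6r z, so

    ∭_E (6z sqrt(x^2 + y^2)) dV = ∫_{0}^{2π} ∫_{0}^{1} ∫_{0}^{4} (6r z) · r dz dr dθ.

Inner (z): 48r^2.
Middle (r from 0 to 1): 16.
Outer (θ): 32π.

Therefore the triple integral equals 32π.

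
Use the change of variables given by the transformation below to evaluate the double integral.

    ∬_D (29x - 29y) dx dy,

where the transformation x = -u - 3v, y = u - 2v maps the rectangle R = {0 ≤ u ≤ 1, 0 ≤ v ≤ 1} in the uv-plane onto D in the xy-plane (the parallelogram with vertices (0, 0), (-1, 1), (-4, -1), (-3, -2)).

Compute the Jacobian determinant of (x, y) with respect to (u, v):

    ∂(x,y)/∂(u,v) = | -1  -3 | = (-1)(-2) - (-3)(1) = 5.
                   | 1  -2 |

Its absolute value is |J| = 5 (the area scaling factor).

Substituting x = -u - 3v, y = u - 2v into the integrand,

    29x - 29y → -58u - 29v,

so the integral becomes

    ∬_R (-58u - 29v) · |J| du dv = ∫_0^1 ∫_0^1 (-290u - 145v) dv du.

Inner (v): -290u - 145/2.
Outer (u): -435/2.

Therefore ∬_D (29x - 29y) dx dy = -435/2.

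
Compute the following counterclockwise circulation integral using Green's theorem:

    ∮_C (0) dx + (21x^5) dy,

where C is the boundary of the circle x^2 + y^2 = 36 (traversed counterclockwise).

Green's theorem converts the closed line integral into a double integral over the enclosed region D:

    ∮_C P dx + Q dy = ∬_D (∂Q/∂x - ∂P/∂y) dA.

Here P = 0, Q = 21x^5, so

    ∂Q/∂x = 105x^4,    ∂P/∂y = 0,
    ∂Q/∂x - ∂P/∂y = 105x^4.

D is the region x^2 + y^2 ≤ 36. Evaluating the double integral:

In polar coordinates (x = r cos θ, y = r sin θ, dA = r dr dθ) the integrand becomes 105r^4cos(θ)^4, so

    ∬_D (105x^4) dA = ∫_0^{2π} ∫_0^{6} (105r^4cos(θ)^4) · r dr dθ.

Inner (r from 0 to 6): 816480cos(θ)^4.
Outer (θ from 0 to 2π): 612360π.

Therefore ∮_C P dx + Q dy = 612360π.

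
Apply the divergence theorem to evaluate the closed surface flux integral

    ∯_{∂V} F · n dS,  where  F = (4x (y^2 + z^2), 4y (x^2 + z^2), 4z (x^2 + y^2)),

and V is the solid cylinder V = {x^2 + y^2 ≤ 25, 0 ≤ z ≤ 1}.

By the divergence theorem,

    ∯_{∂V} F · n dS = ∭_V (∇ · F) dV.

Compute the divergence:
    ∇ · F = ∂F_x/∂x + ∂F_y/∂y + ∂F_z/∂z = 4y^2 + 4z^2 + 4x^2 + 4z^2 + 4x^2 + 4y^2 = 8x^2 + 8y^2 + 8z^2.

In cylindrical coordinates, x = r cos(θ), y = r sin(θ), z = z, dV = r dr dθ dz, with 0 ≤ r ≤ 5, 0 ≤ θ ≤ 2π, 0 ≤ z ≤ 1.

The integrand, after substitution and multiplying by the volume element, becomes (8r^2 + 8z^2) · r, so

    ∭_V (∇·F) dV = ∫_0^{2π} ∫_0^{5} ∫_0^{1} (8r^2 + 8z^2) · r dz dr dθ.

Inner (z from 0 to 1): 8r (r^2 + 1/3).
Middle (r from 0 to 5): 3850/3.
Outer (θ from 0 to 2π): 7700π/3.

Therefore ∯_{∂V} F · n dS = 7700π/3.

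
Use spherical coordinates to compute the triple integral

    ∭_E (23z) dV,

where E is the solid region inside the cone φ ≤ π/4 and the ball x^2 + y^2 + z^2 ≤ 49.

In spherical coordinates, x = ρ sin(φ) cos(θ), y = ρ sin(φ) sin(θ), z = ρ cos(φ), and dV = ρ^2 sin(φ) dρ dφ dθ.

The integrand becomes 23ρ cos(φ), so

    ∭_E (23z) dV = ∫_{0}^{2π} ∫_{0}^{π/4} ∫_{0}^{7} (23ρ cos(φ)) · ρ^2 sin(φ) dρ dφ dθ.

Inner (ρ): 55223sin(2φ)/8.
Middle (φ): 55223/16.
Outer (θ): 55223π/8.

Therefore the triple integral equals 55223π/8.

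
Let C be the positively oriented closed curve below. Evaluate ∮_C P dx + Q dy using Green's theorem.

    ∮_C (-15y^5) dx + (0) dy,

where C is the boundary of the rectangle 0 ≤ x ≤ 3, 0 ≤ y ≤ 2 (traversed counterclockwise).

Green's theorem converts the closed line integral into a double integral over the enclosed region D:

    ∮_C P dx + Q dy = ∬_D (∂Q/∂x - ∂P/∂y) dA.

Here P = -15y^5, Q = 0, so

    ∂Q/∂x = 0,    ∂P/∂y = -75y^4,
    ∂Q/∂x - ∂P/∂y = 75y^4.

D is the region 0 ≤ x ≤ 3, 0 ≤ y ≤ 2. Evaluating the double integral:

    ∬_D (75y^4) dA = ∫_0^{3} ∫_0^{2} (75y^4) dy dx.

Inner (y from 0 to 2): 480.
Outer (x from 0 to 3): 1440.

Therefore ∮_C P dx + Q dy = 1440.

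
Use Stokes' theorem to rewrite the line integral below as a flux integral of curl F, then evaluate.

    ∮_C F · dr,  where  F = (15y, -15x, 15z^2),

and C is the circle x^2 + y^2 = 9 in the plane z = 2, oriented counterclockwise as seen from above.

Let S be the flat disk x^2 + y^2 ≤ 9 in the plane z = 2, with upward unit normal n̂ = ẑ. By Stokes' theorem,

    ∮_C F · dr = ∬_S (∇ × F) · n̂ dS = ∬_D (curl F)_z dA,

where D is the disk x^2 + y^2 ≤ 9.

Compute the curl of F = (15y, -15x, 15z^2):
    (∇ × F)_x = ∂F_z/∂y - ∂F_y/∂z = 0,
    (∇ × F)_y = ∂F_x/∂z - ∂F_z/∂x = 0,
    (∇ × F)_z = ∂F_y/∂x - ∂F_x/∂y = -30.

On z = 2, (curl F)_z = -30.

Convert to polar (x = r cos θ, y = r sin θ, dA = r dr dθ); the integrand becomes -30, so

    ∬_D (curl F)_z dA = ∫_0^{2π} ∫_0^{3} (-30) · r dr dθ.

Inner (r from 0 to 3): -135.
Outer (θ from 0 to 2π): -270π.

Therefore ∮_C F · dr = -270π.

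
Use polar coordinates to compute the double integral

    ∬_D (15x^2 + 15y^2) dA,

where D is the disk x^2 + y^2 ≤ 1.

The region D is 0 ≤ r ≤ 1, 0 ≤ θ ≤ 2π in polar coordinates, where x = r cos(θ), y = r sin(θ), and dA = r dr dθ.

Under the substitution, the integrand becomes 15r^2, so

    ∬_D (15x^2 + 15y^2) dA = ∫_{0}^{2π} ∫_{0}^{1} (15r^2) · r dr dθ.

Inner integral (in r): ∫_{0}^{1} (15r^2) · r dr = 15/4.

Outer integral (in θ): ∫_{0}^{2π} (15/4) dθ = 15π/2.

Therefore ∬_D (15x^2 + 15y^2) dA = 15π/2.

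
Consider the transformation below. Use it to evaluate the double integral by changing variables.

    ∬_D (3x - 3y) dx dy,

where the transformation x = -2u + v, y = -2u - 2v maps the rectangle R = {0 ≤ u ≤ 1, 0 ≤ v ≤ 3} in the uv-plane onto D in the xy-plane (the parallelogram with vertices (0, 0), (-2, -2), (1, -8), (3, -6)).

Compute the Jacobian determinant of (x, y) with respect to (u, v):

    ∂(x,y)/∂(u,v) = | -2  1 | = (-2)(-2) - (1)(-2) = 6.
                   | -2  -2 |

Its absolute value is |J| = 6 (the area scaling factor).

Substituting x = -2u + v, y = -2u - 2v into the integrand,

    3x - 3y → 9v,

so the integral becomes

    ∬_R (9v) · |J| du dv = ∫_0^1 ∫_0^3 (54v) dv du.

Inner (v): 243.
Outer (u): 243.

Therefore ∬_D (3x - 3y) dx dy = 243.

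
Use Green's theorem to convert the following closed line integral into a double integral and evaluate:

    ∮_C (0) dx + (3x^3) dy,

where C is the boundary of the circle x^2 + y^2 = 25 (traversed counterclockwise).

Green's theorem converts the closed line integral into a double integral over the enclosed region D:

    ∮_C P dx + Q dy = ∬_D (∂Q/∂x - ∂P/∂y) dA.

Here P = 0, Q = 3x^3, so

    ∂Q/∂x = 9x^2,    ∂P/∂y = 0,
    ∂Q/∂x - ∂P/∂y = 9x^2.

D is the region x^2 + y^2 ≤ 25. Evaluating the double integral:

In polar coordinates (x = r cos θ, y = r sin θ, dA = r dr dθ) the integrand becomes 9r^2cos(θ)^2, so

    ∬_D (9x^2) dA = ∫_0^{2π} ∫_0^{5} (9r^2cos(θ)^2) · r dr dθ.

Inner (r from 0 to 5): 5625cos(θ)^2/4.
Outer (θ from 0 to 2π): 5625π/4.

Therefore ∮_C P dx + Q dy = 5625π/4.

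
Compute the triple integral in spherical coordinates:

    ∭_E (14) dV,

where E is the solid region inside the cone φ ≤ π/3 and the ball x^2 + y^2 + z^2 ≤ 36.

In spherical coordinates, x = ρ sin(φ) cos(θ), y = ρ sin(φ) sin(θ), z = ρ cos(φ), and dV = ρ^2 sin(φ) dρ dφ dθ.

The integrand becomes 14, so

    ∭_E (14) dV = ∫_{0}^{2π} ∫_{0}^{π/3} ∫_{0}^{6} (14) · ρ^2 sin(φ) dρ dφ dθ.

Inner (ρ): 1008sin(φ).
Middle (φ): 504.
Outer (θ): 1008π.

Therefore the triple integral equals 1008π.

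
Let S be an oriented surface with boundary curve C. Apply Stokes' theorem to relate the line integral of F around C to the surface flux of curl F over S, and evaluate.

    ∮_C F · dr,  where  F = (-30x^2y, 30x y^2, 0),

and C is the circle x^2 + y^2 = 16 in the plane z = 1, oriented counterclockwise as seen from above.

Let S be the flat disk x^2 + y^2 ≤ 16 in the plane z = 1, with upward unit normal n̂ = ẑ. By Stokes' theorem,

    ∮_C F · dr = ∬_S (∇ × F) · n̂ dS = ∬_D (curl F)_z dA,

where D is the disk x^2 + y^2 ≤ 16.

Compute the curl of F = (-30x^2y, 30x y^2, 0):
    (∇ × F)_x = ∂F_z/∂y - ∂F_y/∂z = 0,
    (∇ × F)_y = ∂F_x/∂z - ∂F_z/∂x = 0,
    (∇ × F)_z = ∂F_y/∂x - ∂F_x/∂y = 30x^2 + 30y^2.

On z = 1, (curl F)_z = 30x^2 + 30y^2.

Convert to polar (x = r cos θ, y = r sin θ, dA = r dr dθ); the integrand becomes 30r^2, so

    ∬_D (curl F)_z dA = ∫_0^{2π} ∫_0^{4} (30r^2) · r dr dθ.

Inner (r from 0 to 4): 1920.
Outer (θ from 0 to 2π): 3840π.

Therefore ∮_C F · dr = 3840π.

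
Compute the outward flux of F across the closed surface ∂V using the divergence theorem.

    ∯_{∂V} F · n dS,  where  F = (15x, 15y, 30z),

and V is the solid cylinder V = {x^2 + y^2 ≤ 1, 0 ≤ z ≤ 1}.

By the divergence theorem,

    ∯_{∂V} F · n dS = ∭_V (∇ · F) dV.

Compute the divergence:
    ∇ · F = ∂F_x/∂x + ∂F_y/∂y + ∂F_z/∂z = 15 + 15 + 30 = 60.

In cylindrical coordinates, x = r cos(θ), y = r sin(θ), z = z, dV = r dr dθ dz, with 0 ≤ r ≤ 1, 0 ≤ θ ≤ 2π, 0 ≤ z ≤ 1.

The integrand, after substitution and multiplying by the volume element, becomes (60) · r, so

    ∭_V (∇·F) dV = ∫_0^{2π} ∫_0^{1} ∫_0^{1} (60) · r dz dr dθ.

Inner (z from 0 to 1): 60r.
Middle (r from 0 to 1): 30.
Outer (θ from 0 to 2π): 60π.

Therefore ∯_{∂V} F · n dS = 60π.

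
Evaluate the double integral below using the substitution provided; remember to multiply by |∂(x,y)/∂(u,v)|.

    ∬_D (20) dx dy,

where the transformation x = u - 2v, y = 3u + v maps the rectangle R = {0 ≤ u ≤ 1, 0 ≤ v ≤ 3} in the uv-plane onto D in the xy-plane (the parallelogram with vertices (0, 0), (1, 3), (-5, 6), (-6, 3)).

Compute the Jacobian determinant of (x, y) with respect to (u, v):

    ∂(x,y)/∂(u,v) = | 1  -2 | = (1)(1) - (-2)(3) = 7.
                   | 3  1 |

Its absolute value is |J| = 7 (the area scaling factor).

Substituting x = u - 2v, y = 3u + v into the integrand,

    20 → 20,

so the integral becomes

    ∬_R (20) · |J| du dv = ∫_0^1 ∫_0^3 (140) dv du.

Inner (v): 420.
Outer (u): 420.

Therefore ∬_D (20) dx dy = 420.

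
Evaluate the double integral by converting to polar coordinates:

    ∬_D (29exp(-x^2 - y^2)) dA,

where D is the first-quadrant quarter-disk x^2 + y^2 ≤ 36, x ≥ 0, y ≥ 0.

The region D is 0 ≤ r ≤ 6, 0 ≤ θ ≤ π/2 in polar coordinates, where x = r cos(θ), y = r sin(θ), and dA = r dr dθ.

Under the substitution, the integrand becomes 29exp(-r^2), so

    ∬_D (29exp(-x^2 - y^2)) dA = ∫_{0}^{π/2} ∫_{0}^{6} (29exp(-r^2)) · r dr dθ.

Inner integral (in r): ∫_{0}^{6} (29exp(-r^2)) · r dr = 29/2 - 29exp(-36)/2.

Outer integral (in θ): ∫_{0}^{π/2} (29/2 - 29exp(-36)/2) dθ = -29π (1 - exp(36))exp(-36)/4.

Therefore ∬_D (29exp(-x^2 - y^2)) dA = -29π (1 - exp(36))exp(-36)/4.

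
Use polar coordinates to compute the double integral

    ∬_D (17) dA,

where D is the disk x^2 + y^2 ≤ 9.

The region D is 0 ≤ r ≤ 3, 0 ≤ θ ≤ 2π in polar coordinates, where x = r cos(θ), y = r sin(θ), and dA = r dr dθ.

Under the substitution, the integrand becomes 17, so

    ∬_D (17) dA = ∫_{0}^{2π} ∫_{0}^{3} (17) · r dr dθ.

Inner integral (in r): ∫_{0}^{3} (17) · r dr = 153/2.

Outer integral (in θ): ∫_{0}^{2π} (153/2) dθ = 153π.

Therefore ∬_D (17) dA = 153π.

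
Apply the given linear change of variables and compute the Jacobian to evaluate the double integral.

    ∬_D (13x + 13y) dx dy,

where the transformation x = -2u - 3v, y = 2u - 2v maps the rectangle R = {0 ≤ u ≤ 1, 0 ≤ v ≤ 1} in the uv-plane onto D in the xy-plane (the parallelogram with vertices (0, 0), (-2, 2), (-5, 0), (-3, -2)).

Compute the Jacobian determinant of (x, y) with respect to (u, v):

    ∂(x,y)/∂(u,v) = | -2  -3 | = (-2)(-2) - (-3)(2) = 10.
                   | 2  -2 |

Its absolute value is |J| = 10 (the area scaling factor).

Substituting x = -2u - 3v, y = 2u - 2v into the integrand,

    13x + 13y → -65v,

so the integral becomes

    ∬_R (-65v) · |J| du dv = ∫_0^1 ∫_0^1 (-650v) dv du.

Inner (v): -325.
Outer (u): -325.

Therefore ∬_D (13x + 13y) dx dy = -325.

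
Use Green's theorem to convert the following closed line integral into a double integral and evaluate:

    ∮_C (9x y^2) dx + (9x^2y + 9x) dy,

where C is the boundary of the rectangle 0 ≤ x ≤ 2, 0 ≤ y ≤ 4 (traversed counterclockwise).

Green's theorem converts the closed line integral into a double integral over the enclosed region D:

    ∮_C P dx + Q dy = ∬_D (∂Q/∂x - ∂P/∂y) dA.

Here P = 9x y^2, Q = 9x^2y + 9x, so

    ∂Q/∂x = 18x y + 9,    ∂P/∂y = 18x y,
    ∂Q/∂x - ∂P/∂y = 9.

D is the region 0 ≤ x ≤ 2, 0 ≤ y ≤ 4. Evaluating the double integral:

    ∬_D (9) dA = ∫_0^{2} ∫_0^{4} (9) dy dx.

Inner (y from 0 to 4): 36.
Outer (x from 0 to 2): 72.

Therefore ∮_C P dx + Q dy = 72.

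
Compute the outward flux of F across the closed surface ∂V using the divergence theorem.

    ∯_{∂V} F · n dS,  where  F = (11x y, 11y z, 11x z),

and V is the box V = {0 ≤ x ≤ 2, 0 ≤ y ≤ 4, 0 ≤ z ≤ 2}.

By the divergence theorem,

    ∯_{∂V} F · n dS = ∭_V (∇ · F) dV.

Compute the divergence:
    ∇ · F = ∂F_x/∂x + ∂F_y/∂y + ∂F_z/∂z = 11y + 11z + 11x = 11x + 11y + 11z.

V is a rectangular box, so dV = dx dy dz with 0 ≤ x ≤ 2, 0 ≤ y ≤ 4, 0 ≤ z ≤ 2.

Integrate (11x + 11y + 11z) over V as an iterated integral:

    ∭_V (∇·F) dV = ∫_0^{2} ∫_0^{4} ∫_0^{2} (11x + 11y + 11z) dz dy dx.

Inner (z from 0 to 2): 22x + 22y + 22.
Middle (y from 0 to 4): 88x + 264.
Outer (x from 0 to 2): 704.

Therefore ∯_{∂V} F · n dS = 704.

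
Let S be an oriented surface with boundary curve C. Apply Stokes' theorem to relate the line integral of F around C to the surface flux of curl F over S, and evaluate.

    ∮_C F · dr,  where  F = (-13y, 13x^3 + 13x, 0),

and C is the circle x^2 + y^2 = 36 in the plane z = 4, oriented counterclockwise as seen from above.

Let S be the flat disk x^2 + y^2 ≤ 36 in the plane z = 4, with upward unit normal n̂ = ẑ. By Stokes' theorem,

    ∮_C F · dr = ∬_S (∇ × F) · n̂ dS = ∬_D (curl F)_z dA,

where D is the disk x^2 + y^2 ≤ 36.

Compute the curl of F = (-13y, 13x^3 + 13x, 0):
    (∇ × F)_x = ∂F_z/∂y - ∂F_y/∂z = 0,
    (∇ × F)_y = ∂F_x/∂z - ∂F_z/∂x = 0,
    (∇ × F)_z = ∂F_y/∂x - ∂F_x/∂y = 39x^2 + 26.

On z = 4, (curl F)_z = 39x^2 + 26.

Convert to polar (x = r cos θ, y = r sin θ, dA = r dr dθ); the integrand becomes 39r^2cos(θ)^2 + 26, so

    ∬_D (curl F)_z dA = ∫_0^{2π} ∫_0^{6} (39r^2cos(θ)^2 + 26) · r dr dθ.

Inner (r from 0 to 6): 12636cos(θ)^2 + 468.
Outer (θ from 0 to 2π): 13572π.

Therefore ∮_C F · dr = 13572π.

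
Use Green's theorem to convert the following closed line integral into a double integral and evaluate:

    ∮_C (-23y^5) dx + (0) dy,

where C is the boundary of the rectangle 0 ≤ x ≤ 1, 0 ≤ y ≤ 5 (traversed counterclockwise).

Green's theorem converts the closed line integral into a double integral over the enclosed region D:

    ∮_C P dx + Q dy = ∬_D (∂Q/∂x - ∂P/∂y) dA.

Here P = -23y^5, Q = 0, so

    ∂Q/∂x = 0,    ∂P/∂y = -115y^4,
    ∂Q/∂x - ∂P/∂y = 115y^4.

D is the region 0 ≤ x ≤ 1, 0 ≤ y ≤ 5. Evaluating the double integral:

    ∬_D (115y^4) dA = ∫_0^{1} ∫_0^{5} (115y^4) dy dx.

Inner (y from 0 to 5): 71875.
Outer (x from 0 to 1): 71875.

Therefore ∮_C P dx + Q dy = 71875.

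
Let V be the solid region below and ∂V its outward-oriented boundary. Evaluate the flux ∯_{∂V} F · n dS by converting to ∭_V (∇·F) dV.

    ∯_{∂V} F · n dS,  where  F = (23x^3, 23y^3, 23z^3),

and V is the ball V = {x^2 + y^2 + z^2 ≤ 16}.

By the divergence theorem,

    ∯_{∂V} F · n dS = ∭_V (∇ · F) dV.

Compute the divergence:
    ∇ · F = ∂F_x/∂x + ∂F_y/∂y + ∂F_z/∂z = 69x^2 + 69y^2 + 69z^2.

In spherical coordinates, x = ρ sin(φ) cos(θ), y = ρ sin(φ) sin(θ), z = ρ cos(φ), dV = ρ^2 sin(φ) dρ dφ dθ, with 0 ≤ ρ ≤ 4, 0 ≤ φ ≤ π, 0 ≤ θ ≤ 2π.

The integrand, after substitution and multiplying by the volume element, becomes (69ρ^2) · ρ^2 sin(φ), so

    ∭_V (∇·F) dV = ∫_0^{2π} ∫_0^{π} ∫_0^{4} (69ρ^2) · ρ^2 sin(φ) dρ dφ dθ.

Inner (ρ from 0 to 4): 70656sin(φ)/5.
Middle (φ from 0 to π): 141312/5.
Outer (θ from 0 to 2π): 282624π/5.

Therefore ∯_{∂V} F · n dS = 282624π/5.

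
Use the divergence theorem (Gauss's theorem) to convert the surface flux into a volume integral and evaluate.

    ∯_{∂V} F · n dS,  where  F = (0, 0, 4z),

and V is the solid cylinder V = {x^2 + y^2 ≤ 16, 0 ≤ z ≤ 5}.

By the divergence theorem,

    ∯_{∂V} F · n dS = ∭_V (∇ · F) dV.

Compute the divergence:
    ∇ · F = ∂F_x/∂x + ∂F_y/∂y + ∂F_z/∂z = 0 + 0 + 4 = 4.

In cylindrical coordinates, x = r cos(θ), y = r sin(θ), z = z, dV = r dr dθ dz, with 0 ≤ r ≤ 4, 0 ≤ θ ≤ 2π, 0 ≤ z ≤ 5.

The integrand, after substitution and multiplying by the volume element, becomes (4) · r, so

    ∭_V (∇·F) dV = ∫_0^{2π} ∫_0^{4} ∫_0^{5} (4) · r dz dr dθ.

Inner (z from 0 to 5): 20r.
Middle (r from 0 to 4): 160.
Outer (θ from 0 to 2π): 320π.

Therefore ∯_{∂V} F · n dS = 320π.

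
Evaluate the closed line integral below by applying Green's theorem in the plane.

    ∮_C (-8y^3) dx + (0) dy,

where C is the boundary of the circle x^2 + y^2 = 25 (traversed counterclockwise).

Green's theorem converts the closed line integral into a double integral over the enclosed region D:

    ∮_C P dx + Q dy = ∬_D (∂Q/∂x - ∂P/∂y) dA.

Here P = -8y^3, Q = 0, so

    ∂Q/∂x = 0,    ∂P/∂y = -24y^2,
    ∂Q/∂x - ∂P/∂y = 24y^2.

D is the region x^2 + y^2 ≤ 25. Evaluating the double integral:

In polar coordinates (x = r cos θ, y = r sin θ, dA = r dr dθ) the integrand becomes 24r^2sin(θ)^2, so

    ∬_D (24y^2) dA = ∫_0^{2π} ∫_0^{5} (24r^2sin(θ)^2) · r dr dθ.

Inner (r from 0 to 5): 3750sin(θ)^2.
Outer (θ from 0 to 2π): 3750π.

Therefore ∮_C P dx + Q dy = 3750π.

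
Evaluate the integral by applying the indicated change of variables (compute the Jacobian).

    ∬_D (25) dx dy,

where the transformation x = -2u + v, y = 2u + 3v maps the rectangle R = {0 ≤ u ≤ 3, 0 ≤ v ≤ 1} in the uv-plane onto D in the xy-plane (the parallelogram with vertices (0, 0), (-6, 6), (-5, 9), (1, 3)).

Compute the Jacobian determinant of (x, y) with respect to (u, v):

    ∂(x,y)/∂(u,v) = | -2  1 | = (-2)(3) - (1)(2) = -8.
                   | 2  3 |

Its absolute value is |J| = 8 (the area scaling factor).

Substituting x = -2u + v, y = 2u + 3v into the integrand,

    25 → 25,

so the integral becomes

    ∬_R (25) · |J| du dv = ∫_0^3 ∫_0^1 (200) dv du.

Inner (v): 200.
Outer (u): 600.

Therefore ∬_D (25) dx dy = 600.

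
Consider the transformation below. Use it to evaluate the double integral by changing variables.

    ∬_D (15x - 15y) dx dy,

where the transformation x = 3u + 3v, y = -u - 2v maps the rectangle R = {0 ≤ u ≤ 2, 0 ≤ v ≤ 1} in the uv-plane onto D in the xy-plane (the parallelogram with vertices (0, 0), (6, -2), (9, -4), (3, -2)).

Compute the Jacobian determinant of (x, y) with respect to (u, v):

    ∂(x,y)/∂(u,v) = | 3  3 | = (3)(-2) - (3)(-1) = -3.
                   | -1  -2 |

Its absolute value is |J| = 3 (the area scaling factor).

Substituting x = 3u + 3v, y = -u - 2v into the integrand,

    15x - 15y → 60u + 75v,

so the integral becomes

    ∬_R (60u + 75v) · |J| du dv = ∫_0^2 ∫_0^1 (180u + 225v) dv du.

Inner (v): 180u + 225/2.
Outer (u): 585.

Therefore ∬_D (15x - 15y) dx dy = 585.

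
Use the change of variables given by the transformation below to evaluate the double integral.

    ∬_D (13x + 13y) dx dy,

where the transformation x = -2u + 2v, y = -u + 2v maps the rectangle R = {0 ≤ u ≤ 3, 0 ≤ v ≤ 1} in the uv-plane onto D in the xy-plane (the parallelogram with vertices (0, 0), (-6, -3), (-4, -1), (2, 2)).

Compute the Jacobian determinant of (x, y) with respect to (u, v):

    ∂(x,y)/∂(u,v) = | -2  2 | = (-2)(2) - (2)(-1) = -2.
                   | -1  2 |

Its absolute value is |J| = 2 (the area scaling factor).

Substituting x = -2u + 2v, y = -u + 2v into the integrand,

    13x + 13y → -39u + 52v,

so the integral becomes

    ∬_R (-39u + 52v) · |J| du dv = ∫_0^3 ∫_0^1 (-78u + 104v) dv du.

Inner (v): 52 - 78u.
Outer (u): -195.

Therefore ∬_D (13x + 13y) dx dy = -195.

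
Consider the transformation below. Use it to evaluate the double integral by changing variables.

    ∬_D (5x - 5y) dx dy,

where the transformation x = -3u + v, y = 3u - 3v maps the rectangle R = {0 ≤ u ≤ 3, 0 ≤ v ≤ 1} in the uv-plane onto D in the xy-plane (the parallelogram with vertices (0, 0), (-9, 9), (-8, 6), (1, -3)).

Compute the Jacobian determinant of (x, y) with respect to (u, v):

    ∂(x,y)/∂(u,v) = | -3  1 | = (-3)(-3) - (1)(3) = 6.
                   | 3  -3 |

Its absolute value is |J| = 6 (the area scaling factor).

Substituting x = -3u + v, y = 3u - 3v into the integrand,

    5x - 5y → -30u + 20v,

so the integral becomes

    ∬_R (-30u + 20v) · |J| du dv = ∫_0^3 ∫_0^1 (-180u + 120v) dv du.

Inner (v): 60 - 180u.
Outer (u): -630.

Therefore ∬_D (5x - 5y) dx dy = -630.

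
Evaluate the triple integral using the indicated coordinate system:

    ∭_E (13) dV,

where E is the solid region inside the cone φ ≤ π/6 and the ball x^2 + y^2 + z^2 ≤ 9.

In spherical coordinates, x = ρ sin(φ) cos(θ), y = ρ sin(φ) sin(θ), z = ρ cos(φ), and dV = ρ^2 sin(φ) dρ dφ dθ.

The integrand becomes 13, so

    ∭_E (13) dV = ∫_{0}^{2π} ∫_{0}^{π/6} ∫_{0}^{3} (13) · ρ^2 sin(φ) dρ dφ dθ.

Inner (ρ): 117sin(φ).
Middle (φ): 117 - 117sqrt(3)/2.
Outer (θ): 117π (2 - sqrt(3)).

Therefore the triple integral equals 117π (2 - sqrt(3)).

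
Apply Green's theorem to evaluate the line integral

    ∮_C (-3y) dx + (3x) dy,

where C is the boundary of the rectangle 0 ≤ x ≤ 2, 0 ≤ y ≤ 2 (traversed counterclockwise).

Green's theorem converts the closed line integral into a double integral over the enclosed region D:

    ∮_C P dx + Q dy = ∬_D (∂Q/∂x - ∂P/∂y) dA.

Here P = -3y, Q = 3x, so

    ∂Q/∂x = 3,    ∂P/∂y = -3,
    ∂Q/∂x - ∂P/∂y = 6.

D is the region 0 ≤ x ≤ 2, 0 ≤ y ≤ 2. Evaluating the double integral:

    ∬_D (6) dA = ∫_0^{2} ∫_0^{2} (6) dy dx.

Inner (y from 0 to 2): 12.
Outer (x from 0 to 2): 24.

Therefore ∮_C P dx + Q dy = 24.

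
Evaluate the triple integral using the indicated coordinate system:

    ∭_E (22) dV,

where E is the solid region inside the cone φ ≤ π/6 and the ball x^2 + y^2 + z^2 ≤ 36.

In spherical coordinates, x = ρ sin(φ) cos(θ), y = ρ sin(φ) sin(θ), z = ρ cos(φ), and dV = ρ^2 sin(φ) dρ dφ dθ.

The integrand becomes 22, so

    ∭_E (22) dV = ∫_{0}^{2π} ∫_{0}^{π/6} ∫_{0}^{6} (22) · ρ^2 sin(φ) dρ dφ dθ.

Inner (ρ): 1584sin(φ).
Middle (φ): 1584 - 792sqrt(3).
Outer (θ): 1584π (2 - sqrt(3)).

Therefore the triple integral equals 1584π (2 - sqrt(3)).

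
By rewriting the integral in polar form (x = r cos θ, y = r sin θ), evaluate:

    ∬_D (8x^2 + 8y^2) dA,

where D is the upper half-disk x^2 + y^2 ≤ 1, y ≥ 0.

The region D is 0 ≤ r ≤ 1, 0 ≤ θ ≤ π in polar coordinates, where x = r cos(θ), y = r sin(θ), and dA = r dr dθ.

Under the substitution, the integrand becomes 8r^2, so

    ∬_D (8x^2 + 8y^2) dA = ∫_{0}^{π} ∫_{0}^{1} (8r^2) · r dr dθ.

Inner integral (in r): ∫_{0}^{1} (8r^2) · r dr = 2.

Outer integral (in θ): ∫_{0}^{π} (2) dθ = 2π.

Therefore ∬_D (8x^2 + 8y^2) dA = 2π.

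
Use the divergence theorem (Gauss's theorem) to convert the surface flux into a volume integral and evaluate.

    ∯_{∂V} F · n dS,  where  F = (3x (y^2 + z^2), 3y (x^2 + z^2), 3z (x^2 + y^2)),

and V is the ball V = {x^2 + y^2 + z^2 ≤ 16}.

By the divergence theorem,

    ∯_{∂V} F · n dS = ∭_V (∇ · F) dV.

Compute the divergence:
    ∇ · F = ∂F_x/∂x + ∂F_y/∂y + ∂F_z/∂z = 3y^2 + 3z^2 + 3x^2 + 3z^2 + 3x^2 + 3y^2 = 6x^2 + 6y^2 + 6z^2.

In spherical coordinates, x = ρ sin(φ) cos(θ), y = ρ sin(φ) sin(θ), z = ρ cos(φ), dV = ρ^2 sin(φ) dρ dφ dθ, with 0 ≤ ρ ≤ 4, 0 ≤ φ ≤ π, 0 ≤ θ ≤ 2π.

The integrand, after substitution and multiplying by the volume element, becomes (6ρ^2) · ρ^2 sin(φ), so

    ∭_V (∇·F) dV = ∫_0^{2π} ∫_0^{π} ∫_0^{4} (6ρ^2) · ρ^2 sin(φ) dρ dφ dθ.

Inner (ρ from 0 to 4): 6144sin(φ)/5.
Middle (φ from 0 to π): 12288/5.
Outer (θ from 0 to 2π): 24576π/5.

Therefore ∯_{∂V} F · n dS = 24576π/5.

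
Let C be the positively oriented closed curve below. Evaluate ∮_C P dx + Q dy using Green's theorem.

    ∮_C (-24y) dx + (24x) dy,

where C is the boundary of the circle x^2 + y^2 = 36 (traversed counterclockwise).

Green's theorem converts the closed line integral into a double integral over the enclosed region D:

    ∮_C P dx + Q dy = ∬_D (∂Q/∂x - ∂P/∂y) dA.

Here P = -24y, Q = 24x, so

    ∂Q/∂x = 24,    ∂P/∂y = -24,
    ∂Q/∂x - ∂P/∂y = 48.

D is the region x^2 + y^2 ≤ 36. Evaluating the double integral:

In polar coordinates (x = r cos θ, y = r sin θ, dA = r dr dθ) the integrand becomes 48, so

    ∬_D (48) dA = ∫_0^{2π} ∫_0^{6} (48) · r dr dθ.

Inner (r from 0 to 6): 864.
Outer (θ from 0 to 2π): 1728π.

Therefore ∮_C P dx + Q dy = 1728π.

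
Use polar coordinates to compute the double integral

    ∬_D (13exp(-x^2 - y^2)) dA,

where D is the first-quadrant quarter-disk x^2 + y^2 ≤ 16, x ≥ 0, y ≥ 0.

The region D is 0 ≤ r ≤ 4, 0 ≤ θ ≤ π/2 in polar coordinates, where x = r cos(θ), y = r sin(θ), and dA = r dr dθ.

Under the substitution, the integrand becomes 13exp(-r^2), so

    ∬_D (13exp(-x^2 - y^2)) dA = ∫_{0}^{π/2} ∫_{0}^{4} (13exp(-r^2)) · r dr dθ.

Inner integral (in r): ∫_{0}^{4} (13exp(-r^2)) · r dr = 13/2 - 13exp(-16)/2.

Outer integral (in θ): ∫_{0}^{π/2} (13/2 - 13exp(-16)/2) dθ = -13π (1 - exp(16))exp(-16)/4.

Therefore ∬_D (13exp(-x^2 - y^2)) dA = -13π (1 - exp(16))exp(-16)/4.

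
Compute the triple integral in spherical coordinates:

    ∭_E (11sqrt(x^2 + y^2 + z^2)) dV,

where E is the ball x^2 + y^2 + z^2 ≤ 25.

In spherical coordinates, x = ρ sin(φ) cos(θ), y = ρ sin(φ) sin(θ), z = ρ cos(φ), and dV = ρ^2 sin(φ) dρ dφ dθ.

The integrand becomes 11ρ, so

    ∭_E (11sqrt(x^2 + y^2 + z^2)) dV = ∫_{0}^{2π} ∫_{0}^{π} ∫_{0}^{5} (11ρ) · ρ^2 sin(φ) dρ dφ dθ.

Inner (ρ): 6875sin(φ)/4.
Middle (φ): 6875/2.
Outer (θ): 6875π.

Therefore the triple integral equals 6875π.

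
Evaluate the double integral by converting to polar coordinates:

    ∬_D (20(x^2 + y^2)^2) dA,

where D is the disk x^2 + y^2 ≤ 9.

The region D is 0 ≤ r ≤ 3, 0 ≤ θ ≤ 2π in polar coordinates, where x = r cos(θ), y = r sin(θ), and dA = r dr dθ.

Under the substitution, the integrand becomes 20r^4, so

    ∬_D (20(x^2 + y^2)^2) dA = ∫_{0}^{2π} ∫_{0}^{3} (20r^4) · r dr dθ.

Inner integral (in r): ∫_{0}^{3} (20r^4) · r dr = 2430.

Outer integral (in θ): ∫_{0}^{2π} (2430) dθ = 4860π.

Therefore ∬_D (20(x^2 + y^2)^2) dA = 4860π.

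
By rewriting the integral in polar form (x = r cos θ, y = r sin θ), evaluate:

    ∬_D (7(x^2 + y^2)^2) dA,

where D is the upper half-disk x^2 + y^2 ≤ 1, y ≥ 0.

The region D is 0 ≤ r ≤ 1, 0 ≤ θ ≤ π in polar coordinates, where x = r cos(θ), y = r sin(θ), and dA = r dr dθ.

Under the substitution, the integrand becomes 7r^4, so

    ∬_D (7(x^2 + y^2)^2) dA = ∫_{0}^{π} ∫_{0}^{1} (7r^4) · r dr dθ.

Inner integral (in r): ∫_{0}^{1} (7r^4) · r dr = 7/6.

Outer integral (in θ): ∫_{0}^{π} (7/6) dθ = 7π/6.

Therefore ∬_D (7(x^2 + y^2)^2) dA = 7π/6.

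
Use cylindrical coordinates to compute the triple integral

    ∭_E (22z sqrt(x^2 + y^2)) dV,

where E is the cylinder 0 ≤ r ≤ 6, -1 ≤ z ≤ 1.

In cylindrical coordinates, x = r cos(θ), y = r sin(θ), z = z, and dV = r dr dθ dz.

The integrand becomes 22r z, so

    ∭_E (22z sqrt(x^2 + y^2)) dV = ∫_{0}^{2π} ∫_{0}^{6} ∫_{-1}^{1} (22r z) · r dz dr dθ.

Inner (z): 0.
Middle (r from 0 to 6): 0.
Outer (θ): 0.

Therefore the triple integral equals 0.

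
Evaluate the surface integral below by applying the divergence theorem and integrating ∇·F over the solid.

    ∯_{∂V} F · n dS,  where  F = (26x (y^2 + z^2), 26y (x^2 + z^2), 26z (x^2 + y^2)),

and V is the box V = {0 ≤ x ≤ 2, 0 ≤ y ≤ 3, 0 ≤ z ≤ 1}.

By the divergence theorem,

    ∯_{∂V} F · n dS = ∭_V (∇ · F) dV.

Compute the divergence:
    ∇ · F = ∂F_x/∂x + ∂F_y/∂y + ∂F_z/∂z = 26y^2 + 26z^2 + 26x^2 + 26z^2 + 26x^2 + 26y^2 = 52x^2 + 52y^2 + 52z^2.

V is a rectangular box, so dV = dx dy dz with 0 ≤ x ≤ 2, 0 ≤ y ≤ 3, 0 ≤ z ≤ 1.

Integrate (52x^2 + 52y^2 + 52z^2) over V as an iterated integral:

    ∭_V (∇·F) dV = ∫_0^{2} ∫_0^{3} ∫_0^{1} (52x^2 + 52y^2 + 52z^2) dz dy dx.

Inner (z from 0 to 1): 52x^2 + 52y^2 + 52/3.
Middle (y from 0 to 3): 156x^2 + 520.
Outer (x from 0 to 2): 1456.

Therefore ∯_{∂V} F · n dS = 1456.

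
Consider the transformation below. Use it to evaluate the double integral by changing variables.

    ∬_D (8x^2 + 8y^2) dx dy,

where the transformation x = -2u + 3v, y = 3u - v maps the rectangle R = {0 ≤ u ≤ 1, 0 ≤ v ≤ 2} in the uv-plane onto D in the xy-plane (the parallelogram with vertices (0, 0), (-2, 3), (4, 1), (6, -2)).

Compute the Jacobian determinant of (x, y) with respect to (u, v):

    ∂(x,y)/∂(u,v) = | -2  3 | = (-2)(-1) - (3)(3) = -7.
                   | 3  -1 |

Its absolute value is |J| = 7 (the area scaling factor).

Substituting x = -2u + 3v, y = 3u - v into the integrand,

    8x^2 + 8y^2 → 104u^2 - 144u v + 80v^2,

so the integral becomes

    ∬_R (104u^2 - 144u v + 80v^2) · |J| du dv = ∫_0^1 ∫_0^2 (728u^2 - 1008u v + 560v^2) dv du.

Inner (v): 1456u^2 - 2016u + 4480/3.
Outer (u): 2912/3.

Therefore ∬_D (8x^2 + 8y^2) dx dy = 2912/3.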